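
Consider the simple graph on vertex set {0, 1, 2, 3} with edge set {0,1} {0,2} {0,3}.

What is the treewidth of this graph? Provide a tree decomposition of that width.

The largest bag has 2 vertices, giving width 1; this decomposition certifies tw(G) ≤ 1. Since G has at least one edge (e.g. 1–0), it is not an edgeless graph, so tw(G) ≥ 1. Hence tw(G) = 1 exactly.

Treewidth 1.
One such decomposition:
Bags: B1 = {0, 1}  B2 = {0, 3}  B3 = {0, 2}
Tree: B1–B2, B2–B3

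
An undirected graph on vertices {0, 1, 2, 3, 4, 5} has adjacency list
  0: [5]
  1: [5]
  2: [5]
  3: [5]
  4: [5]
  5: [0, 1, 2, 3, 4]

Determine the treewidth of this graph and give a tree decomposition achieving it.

Every bag has size at most 2, so the width is 2 − 1 = 1 and tw(G) ≤ 1. G has an edge, so its treewidth is at least 1. The upper and lower bounds meet at 1, so that is the treewidth.

Treewidth 1.
One optimal decomposition is:
Bags: B1 = {0, 5}  B2 = {1, 5}  B3 = {4, 5}  B4 = {3, 5}  B5 = {2, 5}
Tree: B1–B2, B1–B3, B2–B4, B4–B5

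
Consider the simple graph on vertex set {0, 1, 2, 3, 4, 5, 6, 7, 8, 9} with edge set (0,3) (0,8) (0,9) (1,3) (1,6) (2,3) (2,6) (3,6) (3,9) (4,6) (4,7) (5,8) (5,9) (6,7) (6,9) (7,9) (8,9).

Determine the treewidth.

A width-2 tree decomposition is:
Bags: B1 = {3, 6, 9}  B2 = {0, 3, 9}  B3 = {1, 3, 6}  B4 = {6, 7, 9}  B5 = {2, 3, 6}  B6 = {4, 6, 7}  B7 = {0, 8, 9}  B8 = {5, 8, 9}
Tree: B1–B2, B1–B3, B1–B4, B3–B5, B4–B6, B2–B7, B7–B8
Each bag holds 3 vertices, so the decomposition has width 2, which upper-bounds the treewidth. On the other hand G contains the 3-clique {0, 8, 9}. A clique must lie in a single bag of any decomposition, so no decomposition can have width below 2. Therefore the treewidth is 2.

2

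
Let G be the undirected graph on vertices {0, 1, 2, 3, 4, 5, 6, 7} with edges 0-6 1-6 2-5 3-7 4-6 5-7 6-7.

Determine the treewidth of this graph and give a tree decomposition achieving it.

The largest bag has 2 vertices, giving width 1; this decomposition certifies tw(G) ≤ 1. G has an edge, so its treewidth is at least 1. Therefore the treewidth is 1.

Treewidth 1.
One optimal decomposition is:
Bags: B1 = {5, 7}  B2 = {6, 7}  B3 = {3, 7}  B4 = {2, 5}  B5 = {4, 6}  B6 = {1, 6}  B7 = {0, 6}
Tree: B1–B2, B1–B3, B1–B4, B2–B5, B5–B6, B2–B7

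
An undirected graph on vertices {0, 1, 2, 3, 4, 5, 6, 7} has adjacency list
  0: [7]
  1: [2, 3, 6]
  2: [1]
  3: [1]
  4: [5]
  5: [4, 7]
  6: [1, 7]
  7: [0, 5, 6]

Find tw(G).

1

A width-1 tree decomposition is:
Bags: B1 = {0, 7}  B2 = {6, 7}  B3 = {5, 7}  B4 = {1, 6}  B5 = {1, 3}  B6 = {4, 5}  B7 = {1, 2}
Tree: B1–B2, B1–B3, B2–B4, B4–B5, B3–B6, B4–B7
Every bag has size at most 2, so the width is 2 − 1 = 1 and tw(G) ≤ 1. Any graph with an edge has treewidth ≥ 1, and G has the edge 7–0. Hence tw(G) = 1 exactly.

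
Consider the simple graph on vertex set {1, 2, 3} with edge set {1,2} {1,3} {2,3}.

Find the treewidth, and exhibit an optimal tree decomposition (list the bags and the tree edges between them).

With just one bag of size 3, the width is 3 − 1 = 2, so tw(G) ≤ 2. Conversely, {1, 2, 3} is a clique of size 3, and the vertices of any clique must share a bag in every tree decomposition; so some bag has ≥ 3 vertices and tw(G) ≥ 2. Hence tw(G) = 2 exactly.

Treewidth 2.
One such decomposition:
Bags: B1 = {1, 2, 3}
Tree: (single bag)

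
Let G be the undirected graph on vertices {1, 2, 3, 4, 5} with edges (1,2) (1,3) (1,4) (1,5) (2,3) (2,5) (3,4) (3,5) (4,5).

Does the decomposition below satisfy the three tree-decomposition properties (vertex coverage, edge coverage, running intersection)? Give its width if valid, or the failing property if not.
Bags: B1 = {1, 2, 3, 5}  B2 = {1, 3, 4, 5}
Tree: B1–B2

Yes; width 3.

Checking the three conditions: (i) the bags cover all of {1, 2, 3, 4, 5}; (ii) for each edge, some bag contains both endpoints; (iii) the bags containing any fixed vertex form a subtree. All hold, so the decomposition is valid with width 4 − 1 = 3.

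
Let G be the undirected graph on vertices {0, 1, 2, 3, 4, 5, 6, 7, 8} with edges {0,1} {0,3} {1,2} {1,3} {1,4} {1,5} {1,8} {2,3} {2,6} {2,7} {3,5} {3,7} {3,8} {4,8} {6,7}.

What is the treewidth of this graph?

2

A width-2 tree decomposition is:
Bags: B1 = {1, 3, 8}  B2 = {1, 2, 3}  B3 = {1, 4, 8}  B4 = {2, 3, 7}  B5 = {0, 1, 3}  B6 = {1, 3, 5}  B7 = {2, 6, 7}
Tree: B1–B2, B1–B3, B2–B4, B1–B5, B1–B6, B4–B7
Each bag holds 3 vertices, so the decomposition has width 2, which upper-bounds the treewidth. On the other hand G contains the 3-clique {0, 1, 3}. A clique must lie in a single bag of any decomposition, so no decomposition can have width below 2. Therefore the treewidth is 2.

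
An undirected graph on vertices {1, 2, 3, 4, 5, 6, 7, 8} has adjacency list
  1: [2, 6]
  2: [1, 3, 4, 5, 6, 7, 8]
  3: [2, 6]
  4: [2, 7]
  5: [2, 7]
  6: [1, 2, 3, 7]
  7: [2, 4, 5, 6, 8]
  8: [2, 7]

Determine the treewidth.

A width-2 tree decomposition is:
Bags: B1 = {2, 6, 7}  B2 = {2, 4, 7}  B3 = {2, 3, 6}  B4 = {2, 5, 7}  B5 = {2, 7, 8}  B6 = {1, 2, 6}
Tree: B1–B2, B1–B3, B1–B4, B4–B5, B3–B6
The largest bag has 3 vertices, giving width 2; this decomposition certifies tw(G) ≤ 2. On the other hand G contains the 3-clique {1, 2, 6}. A clique must lie in a single bag of any decomposition, so no decomposition can have width below 2. Combining the bounds, tw(G) = 2.

2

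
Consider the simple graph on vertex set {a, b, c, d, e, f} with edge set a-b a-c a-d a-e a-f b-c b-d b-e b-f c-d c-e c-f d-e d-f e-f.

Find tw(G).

A width-5 tree decomposition is:
Bags: B1 = {a, b, c, d, e, f}
Tree: (single bag)
A single bag containing all 6 vertices is trivially a valid decomposition of width 5. For the lower bound, the 6 vertices {a, b, c, d, e, f} are pairwise adjacent, and any tree decomposition puts a clique entirely inside one bag — forcing width ≥ 5. Combining the bounds, tw(G) = 5.

5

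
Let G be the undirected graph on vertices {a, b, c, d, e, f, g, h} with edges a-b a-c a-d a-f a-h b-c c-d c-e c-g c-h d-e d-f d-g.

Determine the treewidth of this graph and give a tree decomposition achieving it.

Each bag holds 3 vertices, so the decomposition has width 2, which upper-bounds the treewidth. For the lower bound, the 3 vertices {c, d, g} are pairwise adjacent, and any tree decomposition puts a clique entirely inside one bag — forcing width ≥ 2. Therefore the treewidth is 2.

Treewidth 2.
One such decomposition:
Bags: B1 = {a, c, d}  B2 = {c, d, g}  B3 = {c, d, e}  B4 = {a, d, f}  B5 = {a, c, h}  B6 = {a, b, c}
Tree: B1–B2, B1–B3, B1–B4, B1–B5, B1–B6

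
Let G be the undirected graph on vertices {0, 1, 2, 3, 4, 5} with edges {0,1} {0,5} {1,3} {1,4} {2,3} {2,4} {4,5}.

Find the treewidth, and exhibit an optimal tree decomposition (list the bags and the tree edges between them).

Each bag holds 3 vertices, so the decomposition has width 2, which upper-bounds the treewidth. The edges 5–0–1–4–5 form a cycle, so G is not a tree and its treewidth is at least 2. Therefore the treewidth is 2.

Treewidth 2.
Bags: B1 = {0, 4, 5}  B2 = {0, 1, 4}  B3 = {1, 2, 4}  B4 = {1, 2, 3}
Tree: B1–B2, B2–B3, B3–B4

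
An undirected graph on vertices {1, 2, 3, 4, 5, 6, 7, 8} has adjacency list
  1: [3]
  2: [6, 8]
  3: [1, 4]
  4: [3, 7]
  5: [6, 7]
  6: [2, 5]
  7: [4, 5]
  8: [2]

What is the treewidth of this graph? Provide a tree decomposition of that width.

Every bag has size at most 2, so the width is 2 − 1 = 1 and tw(G) ≤ 1. G has an edge, so its treewidth is at least 1. Combining the bounds, tw(G) = 1.

Treewidth 1.
One such decomposition:
Bags: B1 = {2, 8}  B2 = {2, 6}  B3 = {5, 6}  B4 = {5, 7}  B5 = {4, 7}  B6 = {3, 4}  B7 = {1, 3}
Tree: B1–B2, B2–B3, B3–B4, B4–B5, B5–B6, B6–B7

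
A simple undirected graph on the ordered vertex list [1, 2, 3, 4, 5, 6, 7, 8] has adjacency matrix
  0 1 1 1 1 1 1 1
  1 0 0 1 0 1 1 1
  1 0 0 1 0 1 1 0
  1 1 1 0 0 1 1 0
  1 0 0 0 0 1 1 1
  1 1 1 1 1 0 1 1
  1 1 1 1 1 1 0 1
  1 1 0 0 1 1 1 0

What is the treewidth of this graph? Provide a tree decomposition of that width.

The largest bag has 5 vertices, giving width 4; this decomposition certifies tw(G) ≤ 4. Conversely, {1, 2, 6, 7, 8} is a clique of size 5, and the vertices of any clique must share a bag in every tree decomposition; so some bag has ≥ 5 vertices and tw(G) ≥ 4. Combining the bounds, tw(G) = 4.

Treewidth 4.
Bags: B1 = {1, 2, 4, 6, 7}  B2 = {1, 2, 6, 7, 8}  B3 = {1, 3, 4, 6, 7}  B4 = {1, 5, 6, 7, 8}
Tree: B1–B2, B1–B3, B2–B4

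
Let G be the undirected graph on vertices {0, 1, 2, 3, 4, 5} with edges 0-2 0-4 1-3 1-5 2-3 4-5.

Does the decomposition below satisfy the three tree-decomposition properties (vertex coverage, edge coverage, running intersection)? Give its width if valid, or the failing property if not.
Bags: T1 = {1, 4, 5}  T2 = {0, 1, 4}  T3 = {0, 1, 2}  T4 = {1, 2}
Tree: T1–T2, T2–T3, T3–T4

A tree decomposition must satisfy three properties: every vertex lies in some bag; for every edge, both endpoints lie together in some bag; and for every vertex, the bags containing it form a connected subtree. Here vertex 3 appears in no bag, so the decomposition is invalid.

No — vertex 3 appears in no bag.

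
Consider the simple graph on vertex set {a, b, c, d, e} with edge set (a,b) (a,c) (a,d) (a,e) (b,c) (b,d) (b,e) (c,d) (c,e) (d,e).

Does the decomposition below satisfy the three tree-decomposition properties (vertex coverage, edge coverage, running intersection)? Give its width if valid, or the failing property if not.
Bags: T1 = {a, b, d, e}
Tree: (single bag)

No — vertex c appears in no bag.

A tree decomposition must satisfy three properties: every vertex lies in some bag; for every edge, both endpoints lie together in some bag; and for every vertex, the bags containing it form a connected subtree. Here vertex c appears in no bag, so the decomposition is invalid.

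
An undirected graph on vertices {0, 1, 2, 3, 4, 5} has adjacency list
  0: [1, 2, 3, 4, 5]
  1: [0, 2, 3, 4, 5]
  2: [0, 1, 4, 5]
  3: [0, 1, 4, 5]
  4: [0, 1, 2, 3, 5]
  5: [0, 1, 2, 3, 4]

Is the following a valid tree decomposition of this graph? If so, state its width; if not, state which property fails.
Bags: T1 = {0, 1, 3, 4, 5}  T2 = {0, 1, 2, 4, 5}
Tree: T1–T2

Yes; width 4.

Every vertex of G appears in some bag (union = {0, 1, 2, 3, 4, 5}); every edge is covered by a bag; and for each vertex v the set of bags containing v is connected in the bag tree. The decomposition is therefore valid. The largest bag has 5 vertices, so the width is 4.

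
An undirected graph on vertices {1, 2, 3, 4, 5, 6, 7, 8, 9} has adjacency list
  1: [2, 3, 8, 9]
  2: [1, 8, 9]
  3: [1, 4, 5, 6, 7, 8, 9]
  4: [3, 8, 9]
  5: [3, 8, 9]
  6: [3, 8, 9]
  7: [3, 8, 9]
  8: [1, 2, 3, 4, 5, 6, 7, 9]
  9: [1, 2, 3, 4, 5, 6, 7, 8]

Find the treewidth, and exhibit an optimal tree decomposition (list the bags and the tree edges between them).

Treewidth 3.
One optimal decomposition is:
Bags: B1 = {3, 5, 8, 9}  B2 = {3, 4, 8, 9}  B3 = {3, 7, 8, 9}  B4 = {1, 3, 8, 9}  B5 = {1, 2, 8, 9}  B6 = {3, 6, 8, 9}
Tree: B1–B2, B1–B3, B3–B4, B4–B5, B4–B6

Every bag has size at most 4, so the width is 4 − 1 = 3 and tw(G) ≤ 3. On the other hand G contains the 4-clique {1, 2, 8, 9}. A clique must lie in a single bag of any decomposition, so no decomposition can have width below 3. Combining the bounds, tw(G) = 3.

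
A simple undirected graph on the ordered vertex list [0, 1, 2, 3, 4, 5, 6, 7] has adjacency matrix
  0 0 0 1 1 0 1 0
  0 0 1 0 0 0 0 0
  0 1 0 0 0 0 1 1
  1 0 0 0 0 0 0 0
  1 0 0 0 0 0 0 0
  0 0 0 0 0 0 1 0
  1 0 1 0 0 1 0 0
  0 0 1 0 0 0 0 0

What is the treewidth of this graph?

1

A width-1 tree decomposition is:
Bags: B1 = {2, 6}  B2 = {0, 6}  B3 = {1, 2}  B4 = {0, 4}  B5 = {2, 7}  B6 = {5, 6}  B7 = {0, 3}
Tree: B1–B2, B1–B3, B2–B4, B3–B5, B2–B6, B4–B7
Every bag has size at most 2, so the width is 2 − 1 = 1 and tw(G) ≤ 1. Since G has at least one edge (e.g. 6–2), it is not an edgeless graph, so tw(G) ≥ 1. Therefore the treewidth is 1.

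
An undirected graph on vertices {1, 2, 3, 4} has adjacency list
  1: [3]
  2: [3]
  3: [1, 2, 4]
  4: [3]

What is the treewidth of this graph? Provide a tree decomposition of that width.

Treewidth 1.
One such decomposition:
Bags: B1 = {1, 3}  B2 = {2, 3}  B3 = {3, 4}
Tree: B1–B2, B2–B3

Every bag has size at most 2, so the width is 2 − 1 = 1 and tw(G) ≤ 1. Any graph with an edge has treewidth ≥ 1, and G has the edge 3–1. Hence tw(G) = 1 exactly.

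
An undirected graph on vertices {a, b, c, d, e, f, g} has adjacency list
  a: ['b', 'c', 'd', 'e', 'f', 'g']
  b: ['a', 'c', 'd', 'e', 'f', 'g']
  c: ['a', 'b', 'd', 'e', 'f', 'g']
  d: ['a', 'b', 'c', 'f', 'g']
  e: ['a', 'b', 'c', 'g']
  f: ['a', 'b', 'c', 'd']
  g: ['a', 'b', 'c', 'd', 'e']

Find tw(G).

4

A width-4 tree decomposition is:
Bags: B1 = {a, b, c, e, g}  B2 = {a, b, c, d, g}  B3 = {a, b, c, d, f}
Tree: B1–B2, B2–B3
Each bag holds 5 vertices, so the decomposition has width 4, which upper-bounds the treewidth. Conversely, {a, b, c, d, g} is a clique of size 5, and the vertices of any clique must share a bag in every tree decomposition; so some bag has ≥ 5 vertices and tw(G) ≥ 4. Therefore the treewidth is 4.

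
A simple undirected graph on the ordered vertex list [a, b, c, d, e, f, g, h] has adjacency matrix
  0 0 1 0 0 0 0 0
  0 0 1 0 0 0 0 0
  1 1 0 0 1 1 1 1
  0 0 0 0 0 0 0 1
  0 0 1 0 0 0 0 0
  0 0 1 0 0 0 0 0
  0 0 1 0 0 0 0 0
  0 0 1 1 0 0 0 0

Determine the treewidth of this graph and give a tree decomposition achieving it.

Every bag has size at most 2, so the width is 2 − 1 = 1 and tw(G) ≤ 1. G has an edge, so its treewidth is at least 1. The upper and lower bounds meet at 1, so that is the treewidth.

Treewidth 1.
One optimal decomposition is:
Bags: B1 = {a, c}  B2 = {c, e}  B3 = {c, f}  B4 = {c, h}  B5 = {d, h}  B6 = {c, g}  B7 = {b, c}
Tree: B1–B2, B1–B3, B3–B4, B4–B5, B2–B6, B6–B7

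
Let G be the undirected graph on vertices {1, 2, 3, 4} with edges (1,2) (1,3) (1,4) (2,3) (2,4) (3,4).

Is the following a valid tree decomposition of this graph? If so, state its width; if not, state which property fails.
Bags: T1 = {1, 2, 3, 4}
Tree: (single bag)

Yes; width 3.

Every vertex of G appears in some bag (union = {1, 2, 3, 4}); every edge is covered by a bag; and for each vertex v the set of bags containing v is connected in the bag tree. The decomposition is therefore valid. The largest bag has 4 vertices, so the width is 3.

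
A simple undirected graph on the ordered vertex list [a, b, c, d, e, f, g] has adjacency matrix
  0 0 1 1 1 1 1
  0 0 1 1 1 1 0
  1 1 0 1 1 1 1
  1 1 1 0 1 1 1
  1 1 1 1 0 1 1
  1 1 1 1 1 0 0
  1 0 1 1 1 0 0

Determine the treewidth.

A width-4 tree decomposition is:
Bags: B1 = {b, c, d, e, f}  B2 = {a, c, d, e, f}  B3 = {a, c, d, e, g}
Tree: B1–B2, B2–B3
Each bag holds 5 vertices, so the decomposition has width 4, which upper-bounds the treewidth. On the other hand G contains the 5-clique {a, c, d, e, g}. A clique must lie in a single bag of any decomposition, so no decomposition can have width below 4. Therefore the treewidth is 4.

4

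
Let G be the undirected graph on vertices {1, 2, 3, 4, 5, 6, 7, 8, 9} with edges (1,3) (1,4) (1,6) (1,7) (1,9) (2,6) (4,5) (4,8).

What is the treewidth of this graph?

A width-1 tree decomposition is:
Bags: B1 = {1, 4}  B2 = {1, 3}  B3 = {1, 9}  B4 = {1, 7}  B5 = {4, 8}  B6 = {1, 6}  B7 = {4, 5}  B8 = {2, 6}
Tree: B1–B2, B2–B3, B3–B4, B1–B5, B4–B6, B1–B7, B6–B8
The largest bag has 2 vertices, giving width 1; this decomposition certifies tw(G) ≤ 1. Any graph with an edge has treewidth ≥ 1, and G has the edge 1–4. The upper and lower bounds meet at 1, so that is the treewidth.

1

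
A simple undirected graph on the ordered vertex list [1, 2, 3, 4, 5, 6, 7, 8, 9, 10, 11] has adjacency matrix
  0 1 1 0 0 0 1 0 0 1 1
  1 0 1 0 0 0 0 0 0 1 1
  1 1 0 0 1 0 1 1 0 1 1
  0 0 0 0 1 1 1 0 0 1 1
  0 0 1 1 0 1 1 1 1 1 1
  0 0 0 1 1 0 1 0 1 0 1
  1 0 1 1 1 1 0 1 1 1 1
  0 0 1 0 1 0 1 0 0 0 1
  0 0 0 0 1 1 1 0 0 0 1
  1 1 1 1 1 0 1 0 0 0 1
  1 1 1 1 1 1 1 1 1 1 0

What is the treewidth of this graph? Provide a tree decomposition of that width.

Treewidth 4.
One optimal decomposition is:
Bags: B1 = {1, 3, 7, 10, 11}  B2 = {3, 5, 7, 10, 11}  B3 = {4, 5, 7, 10, 11}  B4 = {4, 5, 6, 7, 11}  B5 = {3, 5, 7, 8, 11}  B6 = {1, 2, 3, 10, 11}  B7 = {5, 6, 7, 9, 11}
Tree: B1–B2, B2–B3, B3–B4, B2–B5, B1–B6, B4–B7

Every bag has size at most 5, so the width is 5 − 1 = 4 and tw(G) ≤ 4. Conversely, {1, 2, 3, 10, 11} is a clique of size 5, and the vertices of any clique must share a bag in every tree decomposition; so some bag has ≥ 5 vertices and tw(G) ≥ 4. Therefore the treewidth is 4.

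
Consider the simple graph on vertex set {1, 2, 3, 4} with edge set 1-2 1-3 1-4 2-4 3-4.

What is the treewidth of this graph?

2

A width-2 tree decomposition is:
Bags: B1 = {1, 3, 4}  B2 = {1, 2, 4}
Tree: B1–B2
The largest bag has 3 vertices, giving width 2; this decomposition certifies tw(G) ≤ 2. On the other hand G contains the 3-clique {1, 2, 4}. A clique must lie in a single bag of any decomposition, so no decomposition can have width below 2. The upper and lower bounds meet at 2, so that is the treewidth.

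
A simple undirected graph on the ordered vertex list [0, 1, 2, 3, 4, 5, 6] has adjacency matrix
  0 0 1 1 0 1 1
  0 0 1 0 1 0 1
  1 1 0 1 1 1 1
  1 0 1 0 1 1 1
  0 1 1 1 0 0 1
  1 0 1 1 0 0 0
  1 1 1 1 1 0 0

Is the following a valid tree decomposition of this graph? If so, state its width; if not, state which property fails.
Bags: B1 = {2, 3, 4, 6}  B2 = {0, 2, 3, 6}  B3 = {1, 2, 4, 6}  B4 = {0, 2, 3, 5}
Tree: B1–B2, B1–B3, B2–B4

Vertex coverage: the bags together contain {0, 1, 2, 3, 4, 5, 6}, the full vertex set. Edge coverage: each edge of G has both endpoints in at least one bag. Running intersection: for every vertex, the bags containing it form a connected subtree. All three properties hold, so this is a valid tree decomposition of width max|bag| − 1 = 3, and hence tw(G) ≤ 3.

Yes; width 3.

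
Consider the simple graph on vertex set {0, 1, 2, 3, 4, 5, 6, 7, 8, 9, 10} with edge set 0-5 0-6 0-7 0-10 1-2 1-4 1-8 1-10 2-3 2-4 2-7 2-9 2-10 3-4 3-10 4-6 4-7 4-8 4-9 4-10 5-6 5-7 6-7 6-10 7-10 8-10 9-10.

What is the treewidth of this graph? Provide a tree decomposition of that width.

Every bag has size at most 4, so the width is 4 − 1 = 3 and tw(G) ≤ 3. Conversely, {0, 6, 7, 10} is a clique of size 4, and the vertices of any clique must share a bag in every tree decomposition; so some bag has ≥ 4 vertices and tw(G) ≥ 3. Therefore the treewidth is 3.

Treewidth 3.
Bags: B1 = {0, 6, 7, 10}  B2 = {4, 6, 7, 10}  B3 = {0, 5, 6, 7}  B4 = {2, 4, 7, 10}  B5 = {2, 3, 4, 10}  B6 = {1, 2, 4, 10}  B7 = {1, 4, 8, 10}  B8 = {2, 4, 9, 10}
Tree: B1–B2, B1–B3, B2–B4, B4–B5, B4–B6, B6–B7, B6–B8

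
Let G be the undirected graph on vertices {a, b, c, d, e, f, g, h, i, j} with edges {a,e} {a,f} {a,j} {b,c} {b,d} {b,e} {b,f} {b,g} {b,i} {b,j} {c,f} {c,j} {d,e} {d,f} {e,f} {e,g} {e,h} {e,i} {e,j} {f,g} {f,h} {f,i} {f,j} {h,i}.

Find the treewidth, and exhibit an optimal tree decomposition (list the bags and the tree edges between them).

The largest bag has 4 vertices, giving width 3; this decomposition certifies tw(G) ≤ 3. Conversely, {e, f, h, i} is a clique of size 4, and the vertices of any clique must share a bag in every tree decomposition; so some bag has ≥ 4 vertices and tw(G) ≥ 3. The upper and lower bounds meet at 3, so that is the treewidth.

Treewidth 3.
Bags: B1 = {b, e, f, j}  B2 = {b, e, f, i}  B3 = {b, c, f, j}  B4 = {b, d, e, f}  B5 = {a, e, f, j}  B6 = {e, f, h, i}  B7 = {b, e, f, g}
Tree: B1–B2, B1–B3, B2–B4, B1–B5, B2–B6, B1–B7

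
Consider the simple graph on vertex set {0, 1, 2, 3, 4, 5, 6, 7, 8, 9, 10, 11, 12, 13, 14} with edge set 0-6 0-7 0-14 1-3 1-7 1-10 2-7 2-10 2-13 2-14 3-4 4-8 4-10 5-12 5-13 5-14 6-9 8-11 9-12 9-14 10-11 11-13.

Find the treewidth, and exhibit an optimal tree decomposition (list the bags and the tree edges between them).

Each bag holds 4 vertices, so the decomposition has width 3, which upper-bounds the treewidth. For the lower bound: the 4 vertex sets {3,4,8}, {1}, {10}, {2,7,11,13} are disjoint, each induces a connected subgraph, and every pair is joined by at least one edge of G. Contracting each set to a single vertex therefore yields K_{4} as a minor, and since treewidth is minor-monotone, tw(G) ≥ tw(K_{4}) = 3. The upper and lower bounds meet at 3, so that is the treewidth.

Treewidth 3.
One optimal decomposition is:
Bags: B1 = {1, 3, 4, 8}  B2 = {1, 4, 8, 10}  B3 = {1, 8, 10, 11}  B4 = {1, 7, 10, 11}  B5 = {2, 7, 10, 11}  B6 = {2, 7, 11, 13}  B7 = {0, 2, 7, 13}  B8 = {0, 2, 13, 14}  B9 = {0, 5, 13, 14}  B10 = {0, 5, 6, 14}  B11 = {5, 6, 9, 14}  B12 = {5, 6, 9, 12}
Tree: B1–B2, B2–B3, B3–B4, B4–B5, B5–B6, B6–B7, B7–B8, B8–B9, B9–B10, B10–B11, B11–B12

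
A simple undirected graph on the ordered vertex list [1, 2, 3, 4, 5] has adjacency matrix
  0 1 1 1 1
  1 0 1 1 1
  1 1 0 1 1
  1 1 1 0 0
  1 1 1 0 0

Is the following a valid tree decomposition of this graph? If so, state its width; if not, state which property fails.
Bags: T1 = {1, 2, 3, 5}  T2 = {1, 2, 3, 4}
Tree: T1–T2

Yes; width 3.

Every vertex of G appears in some bag (union = {1, 2, 3, 4, 5}); every edge is covered by a bag; and for each vertex v the set of bags containing v is connected in the bag tree. The decomposition is therefore valid. The largest bag has 4 vertices, so the width is 3.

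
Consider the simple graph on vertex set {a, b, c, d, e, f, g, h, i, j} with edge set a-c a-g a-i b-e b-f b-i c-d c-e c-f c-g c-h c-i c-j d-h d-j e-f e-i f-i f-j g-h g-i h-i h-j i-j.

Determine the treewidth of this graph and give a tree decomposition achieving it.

Each bag holds 4 vertices, so the decomposition has width 3, which upper-bounds the treewidth. On the other hand G contains the 4-clique {c, d, h, j}. A clique must lie in a single bag of any decomposition, so no decomposition can have width below 3. The upper and lower bounds meet at 3, so that is the treewidth.

Treewidth 3.
One optimal decomposition is:
Bags: B1 = {c, g, h, i}  B2 = {c, h, i, j}  B3 = {c, f, i, j}  B4 = {a, c, g, i}  B5 = {c, d, h, j}  B6 = {c, e, f, i}  B7 = {b, e, f, i}
Tree: B1–B2, B2–B3, B1–B4, B2–B5, B3–B6, B6–B7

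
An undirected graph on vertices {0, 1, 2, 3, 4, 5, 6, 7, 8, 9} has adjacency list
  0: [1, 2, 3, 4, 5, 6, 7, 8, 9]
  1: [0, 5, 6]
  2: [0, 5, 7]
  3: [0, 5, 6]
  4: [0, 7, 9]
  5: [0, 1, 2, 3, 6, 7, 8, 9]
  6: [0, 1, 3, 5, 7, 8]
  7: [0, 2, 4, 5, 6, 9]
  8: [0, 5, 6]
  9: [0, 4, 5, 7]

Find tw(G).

A width-3 tree decomposition is:
Bags: B1 = {0, 5, 6, 7}  B2 = {0, 5, 7, 9}  B3 = {0, 3, 5, 6}  B4 = {0, 4, 7, 9}  B5 = {0, 1, 5, 6}  B6 = {0, 2, 5, 7}  B7 = {0, 5, 6, 8}
Tree: B1–B2, B1–B3, B2–B4, B3–B5, B1–B6, B1–B7
Each bag holds 4 vertices, so the decomposition has width 3, which upper-bounds the treewidth. On the other hand G contains the 4-clique {0, 4, 7, 9}. A clique must lie in a single bag of any decomposition, so no decomposition can have width below 3. The upper and lower bounds meet at 3, so that is the treewidth.

3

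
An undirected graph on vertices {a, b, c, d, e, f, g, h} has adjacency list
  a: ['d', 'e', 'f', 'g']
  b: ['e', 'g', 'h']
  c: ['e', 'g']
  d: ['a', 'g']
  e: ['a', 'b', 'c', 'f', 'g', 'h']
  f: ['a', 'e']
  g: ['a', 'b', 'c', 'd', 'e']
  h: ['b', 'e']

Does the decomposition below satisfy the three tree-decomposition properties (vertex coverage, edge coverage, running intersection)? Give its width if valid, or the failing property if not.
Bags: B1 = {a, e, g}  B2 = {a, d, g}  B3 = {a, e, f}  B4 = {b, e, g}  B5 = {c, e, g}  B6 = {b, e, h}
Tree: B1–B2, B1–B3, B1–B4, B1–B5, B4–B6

Vertex coverage: the bags together contain {a, b, c, d, e, f, g, h}, the full vertex set. Edge coverage: each edge of G has both endpoints in at least one bag. Running intersection: for every vertex, the bags containing it form a connected subtree. All three properties hold, so this is a valid tree decomposition of width max|bag| − 1 = 2, and hence tw(G) ≤ 2.

Yes; width 2.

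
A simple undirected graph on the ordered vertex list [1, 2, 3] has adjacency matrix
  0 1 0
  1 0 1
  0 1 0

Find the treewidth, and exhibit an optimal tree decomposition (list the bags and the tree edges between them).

Treewidth 1.
One optimal decomposition is:
Bags: B1 = {2, 3}  B2 = {1, 2}
Tree: B1–B2

The largest bag has 2 vertices, giving width 1; this decomposition certifies tw(G) ≤ 1. Since G has at least one edge (e.g. 2–3), it is not an edgeless graph, so tw(G) ≥ 1. The upper and lower bounds meet at 1, so that is the treewidth.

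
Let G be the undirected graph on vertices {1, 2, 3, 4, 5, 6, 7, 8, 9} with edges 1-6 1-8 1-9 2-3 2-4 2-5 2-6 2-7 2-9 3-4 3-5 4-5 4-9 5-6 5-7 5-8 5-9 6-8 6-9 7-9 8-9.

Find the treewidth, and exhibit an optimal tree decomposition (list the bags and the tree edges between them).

Treewidth 3.
One optimal decomposition is:
Bags: B1 = {5, 6, 8, 9}  B2 = {2, 5, 6, 9}  B3 = {1, 6, 8, 9}  B4 = {2, 4, 5, 9}  B5 = {2, 3, 4, 5}  B6 = {2, 5, 7, 9}
Tree: B1–B2, B1–B3, B2–B4, B4–B5, B4–B6

Each bag holds 4 vertices, so the decomposition has width 3, which upper-bounds the treewidth. On the other hand G contains the 4-clique {1, 6, 8, 9}. A clique must lie in a single bag of any decomposition, so no decomposition can have width below 3. Therefore the treewidth is 3.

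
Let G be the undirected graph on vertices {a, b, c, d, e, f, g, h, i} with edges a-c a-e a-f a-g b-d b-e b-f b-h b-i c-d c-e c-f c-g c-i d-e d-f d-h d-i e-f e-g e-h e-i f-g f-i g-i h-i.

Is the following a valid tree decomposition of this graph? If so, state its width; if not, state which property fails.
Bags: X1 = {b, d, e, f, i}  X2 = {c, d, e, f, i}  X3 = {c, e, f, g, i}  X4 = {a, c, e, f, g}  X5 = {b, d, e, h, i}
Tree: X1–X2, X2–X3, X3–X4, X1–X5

Yes; width 4.

Checking the three conditions: (i) the bags cover all of {a, b, c, d, e, f, g, h, i}; (ii) for each edge, some bag contains both endpoints; (iii) the bags containing any fixed vertex form a subtree. All hold, so the decomposition is valid with width 5 − 1 = 4.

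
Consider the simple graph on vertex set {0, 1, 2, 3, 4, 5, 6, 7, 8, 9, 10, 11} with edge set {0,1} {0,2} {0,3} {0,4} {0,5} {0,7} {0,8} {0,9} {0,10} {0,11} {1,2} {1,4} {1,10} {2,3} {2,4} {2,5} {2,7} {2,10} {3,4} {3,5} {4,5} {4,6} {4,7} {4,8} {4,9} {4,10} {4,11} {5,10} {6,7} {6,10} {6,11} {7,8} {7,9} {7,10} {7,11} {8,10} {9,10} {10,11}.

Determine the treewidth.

A width-4 tree decomposition is:
Bags: B1 = {0, 4, 7, 9, 10}  B2 = {0, 2, 4, 7, 10}  B3 = {0, 1, 2, 4, 10}  B4 = {0, 4, 7, 8, 10}  B5 = {0, 2, 4, 5, 10}  B6 = {0, 4, 7, 10, 11}  B7 = {4, 6, 7, 10, 11}  B8 = {0, 2, 3, 4, 5}
Tree: B1–B2, B2–B3, B1–B4, B2–B5, B1–B6, B6–B7, B5–B8
The largest bag has 5 vertices, giving width 4; this decomposition certifies tw(G) ≤ 4. On the other hand G contains the 5-clique {0, 1, 2, 4, 10}. A clique must lie in a single bag of any decomposition, so no decomposition can have width below 4. Combining the bounds, tw(G) = 4.

4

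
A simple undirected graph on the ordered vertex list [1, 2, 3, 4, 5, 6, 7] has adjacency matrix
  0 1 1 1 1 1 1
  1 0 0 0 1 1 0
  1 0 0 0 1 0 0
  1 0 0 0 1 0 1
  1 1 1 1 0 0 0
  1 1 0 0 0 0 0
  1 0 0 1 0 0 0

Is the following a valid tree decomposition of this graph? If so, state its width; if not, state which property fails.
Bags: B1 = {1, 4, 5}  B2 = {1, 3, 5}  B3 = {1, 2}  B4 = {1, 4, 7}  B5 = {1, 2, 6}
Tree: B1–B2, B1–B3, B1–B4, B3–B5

A tree decomposition must satisfy three properties: every vertex lies in some bag; for every edge, both endpoints lie together in some bag; and for every vertex, the bags containing it form a connected subtree. Here edge (5,2) lies in no bag, so the decomposition is invalid.

No — edge (5,2) lies in no bag.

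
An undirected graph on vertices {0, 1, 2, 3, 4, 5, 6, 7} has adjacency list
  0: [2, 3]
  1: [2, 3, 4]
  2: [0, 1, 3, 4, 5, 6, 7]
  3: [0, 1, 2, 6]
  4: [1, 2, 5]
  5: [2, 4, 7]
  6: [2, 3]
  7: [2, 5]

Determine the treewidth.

2

A width-2 tree decomposition is:
Bags: B1 = {2, 3, 6}  B2 = {1, 2, 3}  B3 = {0, 2, 3}  B4 = {1, 2, 4}  B5 = {2, 4, 5}  B6 = {2, 5, 7}
Tree: B1–B2, B1–B3, B2–B4, B4–B5, B5–B6
Each bag holds 3 vertices, so the decomposition has width 2, which upper-bounds the treewidth. On the other hand G contains the 3-clique {0, 2, 3}. A clique must lie in a single bag of any decomposition, so no decomposition can have width below 2. Combining the bounds, tw(G) = 2.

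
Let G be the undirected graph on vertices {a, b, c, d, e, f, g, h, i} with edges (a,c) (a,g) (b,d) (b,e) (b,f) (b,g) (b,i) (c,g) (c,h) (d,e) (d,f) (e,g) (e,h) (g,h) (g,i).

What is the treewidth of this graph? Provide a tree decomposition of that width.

Treewidth 2.
Bags: B1 = {e, g, h}  B2 = {b, e, g}  B3 = {c, g, h}  B4 = {b, g, i}  B5 = {a, c, g}  B6 = {b, d, e}  B7 = {b, d, f}
Tree: B1–B2, B1–B3, B2–B4, B3–B5, B2–B6, B6–B7

Every bag has size at most 3, so the width is 3 − 1 = 2 and tw(G) ≤ 2. Conversely, {b, d, e} is a clique of size 3, and the vertices of any clique must share a bag in every tree decomposition; so some bag has ≥ 3 vertices and tw(G) ≥ 2. Combining the bounds, tw(G) = 2.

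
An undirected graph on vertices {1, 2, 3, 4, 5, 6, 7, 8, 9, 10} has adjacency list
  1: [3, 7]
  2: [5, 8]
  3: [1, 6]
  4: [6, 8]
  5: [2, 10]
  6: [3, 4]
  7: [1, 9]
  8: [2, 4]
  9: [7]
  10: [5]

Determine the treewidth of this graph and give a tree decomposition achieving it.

Treewidth 1.
One optimal decomposition is:
Bags: B1 = {5, 10}  B2 = {2, 5}  B3 = {2, 8}  B4 = {4, 8}  B5 = {4, 6}  B6 = {3, 6}  B7 = {1, 3}  B8 = {1, 7}  B9 = {7, 9}
Tree: B1–B2, B2–B3, B3–B4, B4–B5, B5–B6, B6–B7, B7–B8, B8–B9

The largest bag has 2 vertices, giving width 1; this decomposition certifies tw(G) ≤ 1. Since G has at least one edge (e.g. 10–5), it is not an edgeless graph, so tw(G) ≥ 1. Therefore the treewidth is 1.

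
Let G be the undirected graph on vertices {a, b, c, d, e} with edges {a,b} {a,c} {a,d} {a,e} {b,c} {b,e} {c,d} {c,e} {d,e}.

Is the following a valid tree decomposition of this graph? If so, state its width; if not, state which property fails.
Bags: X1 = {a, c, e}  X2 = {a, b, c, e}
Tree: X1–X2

No — vertex d appears in no bag.

A tree decomposition must satisfy three properties: every vertex lies in some bag; for every edge, both endpoints lie together in some bag; and for every vertex, the bags containing it form a connected subtree. Here vertex d appears in no bag, so the decomposition is invalid.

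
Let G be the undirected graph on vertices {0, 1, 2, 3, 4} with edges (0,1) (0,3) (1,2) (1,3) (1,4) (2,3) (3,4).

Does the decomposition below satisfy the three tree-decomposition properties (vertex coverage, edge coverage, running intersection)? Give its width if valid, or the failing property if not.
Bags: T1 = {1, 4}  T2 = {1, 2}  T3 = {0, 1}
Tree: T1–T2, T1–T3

No — vertex 3 appears in no bag.

A tree decomposition must satisfy three properties: every vertex lies in some bag; for every edge, both endpoints lie together in some bag; and for every vertex, the bags containing it form a connected subtree. Here vertex 3 appears in no bag, so the decomposition is invalid.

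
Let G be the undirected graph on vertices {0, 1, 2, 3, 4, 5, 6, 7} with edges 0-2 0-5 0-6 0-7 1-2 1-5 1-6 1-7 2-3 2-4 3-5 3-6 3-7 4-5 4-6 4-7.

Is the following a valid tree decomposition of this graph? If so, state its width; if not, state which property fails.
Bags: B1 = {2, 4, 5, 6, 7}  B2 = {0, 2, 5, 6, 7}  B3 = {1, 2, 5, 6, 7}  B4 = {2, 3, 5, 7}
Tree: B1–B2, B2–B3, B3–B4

No — edge (6,3) lies in no bag.

A tree decomposition must satisfy three properties: every vertex lies in some bag; for every edge, both endpoints lie together in some bag; and for every vertex, the bags containing it form a connected subtree. Here edge (6,3) lies in no bag, so the decomposition is invalid.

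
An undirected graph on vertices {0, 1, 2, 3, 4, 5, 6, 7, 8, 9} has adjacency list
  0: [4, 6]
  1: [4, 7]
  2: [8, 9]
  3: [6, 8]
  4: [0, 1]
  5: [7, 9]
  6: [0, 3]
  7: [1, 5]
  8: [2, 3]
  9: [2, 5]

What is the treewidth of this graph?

A width-2 tree decomposition is:
Bags: B1 = {0, 3, 6}  B2 = {0, 3, 4}  B3 = {1, 3, 4}  B4 = {1, 3, 7}  B5 = {3, 5, 7}  B6 = {3, 5, 9}  B7 = {2, 3, 9}  B8 = {2, 3, 8}
Tree: B1–B2, B2–B3, B3–B4, B4–B5, B5–B6, B6–B7, B7–B8
The largest bag has 3 vertices, giving width 2; this decomposition certifies tw(G) ≤ 2. For the lower bound, G contains the cycle 3–6–0–4–1–7–5–9–2–8–3, so G is not a forest; only forests have treewidth ≤ 1, hence tw(G) ≥ 2. Combining the bounds, tw(G) = 2.

2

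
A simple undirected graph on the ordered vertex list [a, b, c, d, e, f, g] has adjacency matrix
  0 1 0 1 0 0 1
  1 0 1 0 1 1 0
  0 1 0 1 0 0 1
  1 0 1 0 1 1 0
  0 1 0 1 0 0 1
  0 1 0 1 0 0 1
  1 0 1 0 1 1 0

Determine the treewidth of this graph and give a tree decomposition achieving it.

Treewidth 3.
One such decomposition:
Bags: B1 = {b, c, d, g}  B2 = {b, d, f, g}  B3 = {a, b, d, g}  B4 = {b, d, e, g}
Tree: B1–B2, B2–B3, B3–B4

The largest bag has 4 vertices, giving width 3; this decomposition certifies tw(G) ≤ 3. For the lower bound: the 4 vertex sets {c,d}, {b,f}, {g}, {a} are disjoint, each induces a connected subgraph, and every pair is joined by at least one edge of G. Contracting each set to a single vertex therefore yields K_{4} as a minor, and since treewidth is minor-monotone, tw(G) ≥ tw(K_{4}) = 3. Combining the bounds, tw(G) = 3.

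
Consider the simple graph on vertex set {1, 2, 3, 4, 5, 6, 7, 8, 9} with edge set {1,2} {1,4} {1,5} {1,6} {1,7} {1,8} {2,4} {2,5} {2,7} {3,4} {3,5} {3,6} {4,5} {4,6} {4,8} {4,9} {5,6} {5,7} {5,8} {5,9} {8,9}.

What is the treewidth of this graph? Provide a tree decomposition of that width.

Every bag has size at most 4, so the width is 4 − 1 = 3 and tw(G) ≤ 3. For the lower bound, the 4 vertices {1, 4, 5, 8} are pairwise adjacent, and any tree decomposition puts a clique entirely inside one bag — forcing width ≥ 3. Combining the bounds, tw(G) = 3.

Treewidth 3.
Bags: B1 = {1, 2, 4, 5}  B2 = {1, 4, 5, 8}  B3 = {1, 4, 5, 6}  B4 = {3, 4, 5, 6}  B5 = {4, 5, 8, 9}  B6 = {1, 2, 5, 7}
Tree: B1–B2, B2–B3, B3–B4, B2–B5, B1–B6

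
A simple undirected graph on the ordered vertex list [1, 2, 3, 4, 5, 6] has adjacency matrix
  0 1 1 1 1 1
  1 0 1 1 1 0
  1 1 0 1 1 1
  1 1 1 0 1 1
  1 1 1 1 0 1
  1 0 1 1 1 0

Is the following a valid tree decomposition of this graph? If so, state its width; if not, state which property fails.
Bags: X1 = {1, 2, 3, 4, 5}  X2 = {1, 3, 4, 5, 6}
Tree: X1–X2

Every vertex of G appears in some bag (union = {1, 2, 3, 4, 5, 6}); every edge is covered by a bag; and for each vertex v the set of bags containing v is connected in the bag tree. The decomposition is therefore valid. The largest bag has 5 vertices, so the width is 4.

Yes; width 4.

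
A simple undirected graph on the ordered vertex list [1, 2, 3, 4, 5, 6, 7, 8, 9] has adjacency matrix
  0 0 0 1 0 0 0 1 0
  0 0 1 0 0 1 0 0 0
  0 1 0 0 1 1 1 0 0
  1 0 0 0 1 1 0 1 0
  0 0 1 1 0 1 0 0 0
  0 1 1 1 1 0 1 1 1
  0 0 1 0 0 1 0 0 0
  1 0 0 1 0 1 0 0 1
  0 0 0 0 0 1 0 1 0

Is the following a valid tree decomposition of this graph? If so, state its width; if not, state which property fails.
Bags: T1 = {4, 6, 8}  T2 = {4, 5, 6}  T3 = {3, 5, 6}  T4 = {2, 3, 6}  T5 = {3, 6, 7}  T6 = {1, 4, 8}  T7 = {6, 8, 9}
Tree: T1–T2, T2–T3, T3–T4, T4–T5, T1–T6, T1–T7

Yes; width 2.

Vertex coverage: the bags together contain {1, 2, 3, 4, 5, 6, 7, 8, 9}, the full vertex set. Edge coverage: each edge of G has both endpoints in at least one bag. Running intersection: for every vertex, the bags containing it form a connected subtree. All three properties hold, so this is a valid tree decomposition of width max|bag| − 1 = 2, and hence tw(G) ≤ 2.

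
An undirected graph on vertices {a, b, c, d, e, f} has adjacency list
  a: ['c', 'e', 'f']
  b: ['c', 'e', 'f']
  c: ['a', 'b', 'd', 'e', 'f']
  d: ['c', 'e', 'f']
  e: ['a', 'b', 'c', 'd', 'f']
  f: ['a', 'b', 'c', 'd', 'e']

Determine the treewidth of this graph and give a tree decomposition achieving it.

Each bag holds 4 vertices, so the decomposition has width 3, which upper-bounds the treewidth. Conversely, {c, d, e, f} is a clique of size 4, and the vertices of any clique must share a bag in every tree decomposition; so some bag has ≥ 4 vertices and tw(G) ≥ 3. Hence tw(G) = 3 exactly.

Treewidth 3.
One such decomposition:
Bags: B1 = {b, c, e, f}  B2 = {c, d, e, f}  B3 = {a, c, e, f}
Tree: B1–B2, B1–B3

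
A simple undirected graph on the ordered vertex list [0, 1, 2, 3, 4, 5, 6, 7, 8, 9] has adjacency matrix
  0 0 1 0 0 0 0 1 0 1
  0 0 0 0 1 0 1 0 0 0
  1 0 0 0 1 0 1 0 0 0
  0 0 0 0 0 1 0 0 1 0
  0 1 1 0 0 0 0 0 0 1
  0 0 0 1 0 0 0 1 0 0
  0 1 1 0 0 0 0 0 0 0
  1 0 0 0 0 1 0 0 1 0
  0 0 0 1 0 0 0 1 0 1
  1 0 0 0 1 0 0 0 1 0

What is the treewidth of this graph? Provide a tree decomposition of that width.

The largest bag has 3 vertices, giving width 2; this decomposition certifies tw(G) ≤ 2. For the lower bound, G contains the cycle 1–6–2–4–1, so G is not a forest; only forests have treewidth ≤ 1, hence tw(G) ≥ 2. Therefore the treewidth is 2.

Treewidth 2.
One such decomposition:
Bags: B1 = {1, 4, 6}  B2 = {2, 4, 6}  B3 = {2, 4, 9}  B4 = {0, 2, 9}  B5 = {0, 8, 9}  B6 = {0, 7, 8}  B7 = {3, 7, 8}  B8 = {3, 5, 7}
Tree: B1–B2, B2–B3, B3–B4, B4–B5, B5–B6, B6–B7, B7–B8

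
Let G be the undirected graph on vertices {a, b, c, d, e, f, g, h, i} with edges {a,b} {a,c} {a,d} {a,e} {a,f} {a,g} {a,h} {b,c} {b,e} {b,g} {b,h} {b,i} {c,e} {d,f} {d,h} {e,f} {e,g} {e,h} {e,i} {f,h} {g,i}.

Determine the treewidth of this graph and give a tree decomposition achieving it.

Treewidth 3.
Bags: B1 = {a, b, e, h}  B2 = {a, e, f, h}  B3 = {a, b, e, g}  B4 = {b, e, g, i}  B5 = {a, d, f, h}  B6 = {a, b, c, e}
Tree: B1–B2, B1–B3, B3–B4, B2–B5, B3–B6

Each bag holds 4 vertices, so the decomposition has width 3, which upper-bounds the treewidth. On the other hand G contains the 4-clique {a, d, f, h}. A clique must lie in a single bag of any decomposition, so no decomposition can have width below 3. The upper and lower bounds meet at 3, so that is the treewidth.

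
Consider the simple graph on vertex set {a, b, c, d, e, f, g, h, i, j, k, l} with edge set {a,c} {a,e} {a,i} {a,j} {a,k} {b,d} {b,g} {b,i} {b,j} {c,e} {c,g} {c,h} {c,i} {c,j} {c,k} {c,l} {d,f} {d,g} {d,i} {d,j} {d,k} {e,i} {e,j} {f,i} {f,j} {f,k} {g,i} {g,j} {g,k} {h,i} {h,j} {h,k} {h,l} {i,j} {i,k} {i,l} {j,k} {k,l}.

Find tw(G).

A width-4 tree decomposition is:
Bags: B1 = {a, c, e, i, j}  B2 = {a, c, i, j, k}  B3 = {c, g, i, j, k}  B4 = {c, h, i, j, k}  B5 = {c, h, i, k, l}  B6 = {d, g, i, j, k}  B7 = {b, d, g, i, j}  B8 = {d, f, i, j, k}
Tree: B1–B2, B2–B3, B2–B4, B4–B5, B3–B6, B6–B7, B6–B8
The largest bag has 5 vertices, giving width 4; this decomposition certifies tw(G) ≤ 4. On the other hand G contains the 5-clique {a, c, e, i, j}. A clique must lie in a single bag of any decomposition, so no decomposition can have width below 4. Hence tw(G) = 4 exactly.

4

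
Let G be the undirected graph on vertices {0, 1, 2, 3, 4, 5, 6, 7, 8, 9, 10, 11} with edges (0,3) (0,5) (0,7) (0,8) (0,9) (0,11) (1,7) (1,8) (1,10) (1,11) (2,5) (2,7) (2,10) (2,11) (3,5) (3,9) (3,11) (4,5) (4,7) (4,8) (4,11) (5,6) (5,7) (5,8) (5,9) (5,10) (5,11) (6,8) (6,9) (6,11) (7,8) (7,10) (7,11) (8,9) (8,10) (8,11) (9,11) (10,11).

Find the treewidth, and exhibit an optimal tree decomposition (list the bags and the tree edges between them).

Treewidth 4.
One optimal decomposition is:
Bags: B1 = {5, 7, 8, 10, 11}  B2 = {0, 5, 7, 8, 11}  B3 = {0, 5, 8, 9, 11}  B4 = {1, 7, 8, 10, 11}  B5 = {0, 3, 5, 9, 11}  B6 = {2, 5, 7, 10, 11}  B7 = {4, 5, 7, 8, 11}  B8 = {5, 6, 8, 9, 11}
Tree: B1–B2, B2–B3, B1–B4, B3–B5, B1–B6, B2–B7, B3–B8

Each bag holds 5 vertices, so the decomposition has width 4, which upper-bounds the treewidth. For the lower bound, the 5 vertices {1, 7, 8, 10, 11} are pairwise adjacent, and any tree decomposition puts a clique entirely inside one bag — forcing width ≥ 4. The upper and lower bounds meet at 4, so that is the treewidth.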